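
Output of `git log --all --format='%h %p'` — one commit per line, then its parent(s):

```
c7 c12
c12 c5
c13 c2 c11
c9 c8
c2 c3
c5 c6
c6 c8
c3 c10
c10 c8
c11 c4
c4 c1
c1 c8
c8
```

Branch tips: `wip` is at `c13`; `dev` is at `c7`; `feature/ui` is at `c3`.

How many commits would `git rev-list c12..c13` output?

Reachable from c13: {c1, c10, c11, c13, c2, c3, c4, c8}.
Reachable from c12: {c12, c5, c6, c8}.
In c13's history but not c12's: {c1, c10, c11, c13, c2, c3, c4} — 7 commits.

7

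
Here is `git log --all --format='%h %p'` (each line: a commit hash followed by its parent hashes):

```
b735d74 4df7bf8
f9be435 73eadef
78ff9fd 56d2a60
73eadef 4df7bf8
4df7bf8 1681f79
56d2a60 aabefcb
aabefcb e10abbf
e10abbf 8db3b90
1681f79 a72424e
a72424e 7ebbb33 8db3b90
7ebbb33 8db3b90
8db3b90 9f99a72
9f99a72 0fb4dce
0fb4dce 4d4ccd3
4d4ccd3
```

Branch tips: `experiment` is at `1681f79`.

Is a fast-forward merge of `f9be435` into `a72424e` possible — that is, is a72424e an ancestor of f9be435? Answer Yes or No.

Yes

A fast-forward from a72424e to f9be435 is possible iff a72424e is an ancestor of f9be435.
Ancestors of f9be435: {0fb4dce, 1681f79, 4d4ccd3, 4df7bf8, 73eadef, 7ebbb33, 8db3b90, 9f99a72, a72424e, f9be435}.
a72424e is among them, so fast-forward is possible.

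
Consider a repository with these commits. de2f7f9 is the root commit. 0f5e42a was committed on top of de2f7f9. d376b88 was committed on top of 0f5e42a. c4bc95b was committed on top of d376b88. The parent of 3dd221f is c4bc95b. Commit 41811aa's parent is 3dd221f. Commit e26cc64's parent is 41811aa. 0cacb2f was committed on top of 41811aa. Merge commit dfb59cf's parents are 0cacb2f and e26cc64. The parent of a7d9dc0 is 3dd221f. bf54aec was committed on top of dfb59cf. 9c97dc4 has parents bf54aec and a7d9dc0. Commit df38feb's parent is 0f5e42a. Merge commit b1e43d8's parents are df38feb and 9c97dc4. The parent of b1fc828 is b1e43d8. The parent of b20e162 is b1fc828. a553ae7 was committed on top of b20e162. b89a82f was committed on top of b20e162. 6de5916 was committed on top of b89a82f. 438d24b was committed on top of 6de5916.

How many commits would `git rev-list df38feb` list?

Walking parent pointers from df38feb: reachable set = {0f5e42a, de2f7f9, df38feb}.
That is 3 commits.

3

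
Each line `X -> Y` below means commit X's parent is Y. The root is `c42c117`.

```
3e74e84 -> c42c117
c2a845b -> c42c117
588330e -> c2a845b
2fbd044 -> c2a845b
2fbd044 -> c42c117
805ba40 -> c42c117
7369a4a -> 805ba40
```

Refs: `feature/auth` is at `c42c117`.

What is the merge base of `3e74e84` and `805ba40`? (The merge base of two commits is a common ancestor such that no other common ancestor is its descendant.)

c42c117

Ancestors of 3e74e84: {3e74e84, c42c117}.
Ancestors of 805ba40: {805ba40, c42c117}.
Common ancestors: {c42c117}.
The only common ancestor is c42c117, so it is the merge base.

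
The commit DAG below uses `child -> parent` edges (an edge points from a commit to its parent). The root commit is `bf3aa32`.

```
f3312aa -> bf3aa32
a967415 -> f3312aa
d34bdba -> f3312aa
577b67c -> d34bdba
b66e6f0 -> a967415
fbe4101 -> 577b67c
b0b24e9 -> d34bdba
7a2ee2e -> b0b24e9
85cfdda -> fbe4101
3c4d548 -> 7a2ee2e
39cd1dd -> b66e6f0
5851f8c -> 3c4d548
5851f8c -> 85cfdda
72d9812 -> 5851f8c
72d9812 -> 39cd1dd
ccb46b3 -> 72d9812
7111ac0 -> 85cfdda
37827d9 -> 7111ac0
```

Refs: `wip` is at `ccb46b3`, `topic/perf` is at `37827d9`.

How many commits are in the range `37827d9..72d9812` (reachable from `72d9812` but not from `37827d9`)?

8

Reachable from 72d9812: {39cd1dd, 3c4d548, 577b67c, 5851f8c, 72d9812, 7a2ee2e, 85cfdda, a967415, b0b24e9, b66e6f0, bf3aa32, d34bdba, f3312aa, fbe4101}.
Reachable from 37827d9: {37827d9, 577b67c, 7111ac0, 85cfdda, bf3aa32, d34bdba, f3312aa, fbe4101}.
In 72d9812's history but not 37827d9's: {39cd1dd, 3c4d548, 5851f8c, 72d9812, 7a2ee2e, a967415, b0b24e9, b66e6f0} — 8 commits.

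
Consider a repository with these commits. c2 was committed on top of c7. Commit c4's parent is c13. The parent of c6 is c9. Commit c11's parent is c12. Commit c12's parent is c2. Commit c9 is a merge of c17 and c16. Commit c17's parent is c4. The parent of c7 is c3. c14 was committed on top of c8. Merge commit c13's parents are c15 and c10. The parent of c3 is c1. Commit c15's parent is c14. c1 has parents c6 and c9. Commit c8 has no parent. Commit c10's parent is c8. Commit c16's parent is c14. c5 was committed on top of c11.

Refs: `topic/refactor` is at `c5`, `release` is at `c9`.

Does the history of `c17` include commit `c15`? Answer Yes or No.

Yes

Ancestors of c17 (commits reachable by following parents): {c10, c13, c14, c15, c17, c4, c8}.
c15 is in that set, so it is an ancestor of c17.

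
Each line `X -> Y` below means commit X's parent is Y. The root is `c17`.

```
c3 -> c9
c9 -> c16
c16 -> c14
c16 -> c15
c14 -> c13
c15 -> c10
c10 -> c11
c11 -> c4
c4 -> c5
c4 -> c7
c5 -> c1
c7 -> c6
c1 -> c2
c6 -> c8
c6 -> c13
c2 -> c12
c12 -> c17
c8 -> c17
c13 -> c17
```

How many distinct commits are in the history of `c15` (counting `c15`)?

13

Walking parent pointers from c15: reachable set = {c1, c10, c11, c12, c13, c15, c17, c2, c4, c5, c6, c7, c8}.
That is 13 commits.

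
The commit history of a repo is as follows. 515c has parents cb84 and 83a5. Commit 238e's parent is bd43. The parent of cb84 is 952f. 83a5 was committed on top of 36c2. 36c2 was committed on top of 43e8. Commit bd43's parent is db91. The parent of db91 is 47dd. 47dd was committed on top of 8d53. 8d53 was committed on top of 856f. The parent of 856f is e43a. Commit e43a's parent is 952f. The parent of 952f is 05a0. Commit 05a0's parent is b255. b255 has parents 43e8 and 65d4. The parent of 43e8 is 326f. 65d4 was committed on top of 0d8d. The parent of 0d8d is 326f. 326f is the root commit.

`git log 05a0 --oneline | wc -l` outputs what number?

6

Walking parent pointers from 05a0: reachable set = {05a0, 0d8d, 326f, 43e8, 65d4, b255}.
That is 6 commits.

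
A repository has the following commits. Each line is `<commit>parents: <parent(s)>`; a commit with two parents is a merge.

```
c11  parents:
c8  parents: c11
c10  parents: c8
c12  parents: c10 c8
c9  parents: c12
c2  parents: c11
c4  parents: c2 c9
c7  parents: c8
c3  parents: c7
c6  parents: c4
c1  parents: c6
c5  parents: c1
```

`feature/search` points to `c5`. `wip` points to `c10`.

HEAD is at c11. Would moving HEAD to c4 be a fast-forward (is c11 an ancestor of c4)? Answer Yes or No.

A fast-forward from c11 to c4 is possible iff c11 is an ancestor of c4.
Ancestors of c4: {c10, c11, c12, c2, c4, c8, c9}.
c11 is among them, so fast-forward is possible.

Yes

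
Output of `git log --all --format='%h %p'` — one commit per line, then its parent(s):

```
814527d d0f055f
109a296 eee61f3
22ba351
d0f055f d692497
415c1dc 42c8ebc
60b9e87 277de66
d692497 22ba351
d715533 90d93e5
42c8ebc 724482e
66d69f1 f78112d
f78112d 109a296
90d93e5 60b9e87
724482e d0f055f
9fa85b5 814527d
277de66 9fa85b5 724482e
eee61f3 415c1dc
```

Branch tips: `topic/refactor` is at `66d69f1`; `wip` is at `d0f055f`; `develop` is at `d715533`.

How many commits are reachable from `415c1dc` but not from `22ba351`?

Reachable from 415c1dc: {22ba351, 415c1dc, 42c8ebc, 724482e, d0f055f, d692497}.
Reachable from 22ba351: {22ba351}.
In 415c1dc's history but not 22ba351's: {415c1dc, 42c8ebc, 724482e, d0f055f, d692497} — 5 commits.

5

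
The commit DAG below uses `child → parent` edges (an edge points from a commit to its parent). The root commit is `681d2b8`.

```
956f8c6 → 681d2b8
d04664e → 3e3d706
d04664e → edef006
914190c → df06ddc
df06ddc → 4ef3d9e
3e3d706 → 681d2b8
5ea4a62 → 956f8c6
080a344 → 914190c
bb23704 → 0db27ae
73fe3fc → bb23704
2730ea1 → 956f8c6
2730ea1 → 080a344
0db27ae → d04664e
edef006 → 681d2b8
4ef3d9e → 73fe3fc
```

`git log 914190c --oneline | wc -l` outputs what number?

Walking parent pointers from 914190c: reachable set = {0db27ae, 3e3d706, 4ef3d9e, 681d2b8, 73fe3fc, 914190c, bb23704, d04664e, df06ddc, edef006}.
That is 10 commits.

10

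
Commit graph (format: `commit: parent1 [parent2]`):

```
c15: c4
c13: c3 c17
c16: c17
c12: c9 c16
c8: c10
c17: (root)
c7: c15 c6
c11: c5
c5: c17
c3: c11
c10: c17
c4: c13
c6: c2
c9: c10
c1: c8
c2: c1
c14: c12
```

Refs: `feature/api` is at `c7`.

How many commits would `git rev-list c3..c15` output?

Reachable from c15: {c11, c13, c15, c17, c3, c4, c5}.
Reachable from c3: {c11, c17, c3, c5}.
In c15's history but not c3's: {c13, c15, c4} — 3 commits.

3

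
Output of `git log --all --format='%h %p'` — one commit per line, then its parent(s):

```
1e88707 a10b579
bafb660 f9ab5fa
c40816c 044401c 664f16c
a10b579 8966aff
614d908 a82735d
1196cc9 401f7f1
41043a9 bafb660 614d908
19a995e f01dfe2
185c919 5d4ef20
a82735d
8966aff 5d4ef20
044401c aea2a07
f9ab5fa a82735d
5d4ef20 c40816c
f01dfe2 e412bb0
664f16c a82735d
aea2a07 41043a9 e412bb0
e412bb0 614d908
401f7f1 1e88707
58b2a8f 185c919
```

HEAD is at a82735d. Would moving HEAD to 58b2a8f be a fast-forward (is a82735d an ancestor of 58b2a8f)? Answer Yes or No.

A fast-forward from a82735d to 58b2a8f is possible iff a82735d is an ancestor of 58b2a8f.
Ancestors of 58b2a8f: {044401c, 185c919, 41043a9, 58b2a8f, 5d4ef20, 614d908, 664f16c, a82735d, aea2a07, bafb660, c40816c, e412bb0, f9ab5fa}.
a82735d is among them, so fast-forward is possible.

Yes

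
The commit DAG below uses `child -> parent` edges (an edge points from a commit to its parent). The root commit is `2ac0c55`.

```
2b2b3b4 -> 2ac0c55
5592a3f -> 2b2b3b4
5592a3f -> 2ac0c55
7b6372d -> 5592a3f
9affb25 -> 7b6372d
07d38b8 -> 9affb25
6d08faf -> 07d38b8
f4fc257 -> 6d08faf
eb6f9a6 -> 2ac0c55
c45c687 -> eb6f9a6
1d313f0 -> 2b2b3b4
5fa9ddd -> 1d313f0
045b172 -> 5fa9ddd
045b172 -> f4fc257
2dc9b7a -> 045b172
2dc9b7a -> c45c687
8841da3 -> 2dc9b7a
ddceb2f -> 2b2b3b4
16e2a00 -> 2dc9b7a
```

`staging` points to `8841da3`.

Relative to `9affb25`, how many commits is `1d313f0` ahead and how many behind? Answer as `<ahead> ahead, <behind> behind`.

Reachable from 1d313f0: {1d313f0, 2ac0c55, 2b2b3b4}.
Reachable from 9affb25: {2ac0c55, 2b2b3b4, 5592a3f, 7b6372d, 9affb25}.
Only in 1d313f0's history (ahead): {1d313f0} — 1.
Only in 9affb25's history (behind): {5592a3f, 7b6372d, 9affb25} — 3.

1 ahead, 3 behind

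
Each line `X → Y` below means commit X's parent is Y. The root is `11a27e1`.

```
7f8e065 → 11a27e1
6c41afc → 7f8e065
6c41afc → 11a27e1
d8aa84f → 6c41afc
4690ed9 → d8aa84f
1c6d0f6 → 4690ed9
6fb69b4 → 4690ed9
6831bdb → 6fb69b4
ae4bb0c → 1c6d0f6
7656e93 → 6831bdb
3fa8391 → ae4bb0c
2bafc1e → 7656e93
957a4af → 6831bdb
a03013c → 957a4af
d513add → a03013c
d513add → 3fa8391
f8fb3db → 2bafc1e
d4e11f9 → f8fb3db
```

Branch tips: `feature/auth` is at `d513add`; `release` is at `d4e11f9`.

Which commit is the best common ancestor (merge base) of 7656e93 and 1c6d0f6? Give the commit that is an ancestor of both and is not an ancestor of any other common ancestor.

4690ed9

Ancestors of 7656e93: {11a27e1, 4690ed9, 6831bdb, 6c41afc, 6fb69b4, 7656e93, 7f8e065, d8aa84f}.
Ancestors of 1c6d0f6: {11a27e1, 1c6d0f6, 4690ed9, 6c41afc, 7f8e065, d8aa84f}.
Common ancestors: {11a27e1, 4690ed9, 6c41afc, 7f8e065, d8aa84f}.
Among these, 4690ed9 is not an ancestor of any other common ancestor — it is the merge base.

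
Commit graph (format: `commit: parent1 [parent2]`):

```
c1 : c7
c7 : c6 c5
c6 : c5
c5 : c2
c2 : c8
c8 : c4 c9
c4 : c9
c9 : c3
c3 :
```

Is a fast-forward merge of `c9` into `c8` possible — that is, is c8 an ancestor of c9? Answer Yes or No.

No

A fast-forward from c8 to c9 is possible iff c8 is an ancestor of c9.
Ancestors of c9: {c3, c9}.
c8 is not among them, so fast-forward is not possible.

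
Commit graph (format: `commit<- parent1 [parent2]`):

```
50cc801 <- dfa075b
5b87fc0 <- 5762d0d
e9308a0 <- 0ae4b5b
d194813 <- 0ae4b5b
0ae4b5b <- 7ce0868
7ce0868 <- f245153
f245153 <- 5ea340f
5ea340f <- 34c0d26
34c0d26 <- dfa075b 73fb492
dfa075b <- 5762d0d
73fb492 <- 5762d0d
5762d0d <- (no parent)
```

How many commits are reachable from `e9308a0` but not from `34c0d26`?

5

Reachable from e9308a0: {0ae4b5b, 34c0d26, 5762d0d, 5ea340f, 73fb492, 7ce0868, dfa075b, e9308a0, f245153}.
Reachable from 34c0d26: {34c0d26, 5762d0d, 73fb492, dfa075b}.
In e9308a0's history but not 34c0d26's: {0ae4b5b, 5ea340f, 7ce0868, e9308a0, f245153} — 5 commits.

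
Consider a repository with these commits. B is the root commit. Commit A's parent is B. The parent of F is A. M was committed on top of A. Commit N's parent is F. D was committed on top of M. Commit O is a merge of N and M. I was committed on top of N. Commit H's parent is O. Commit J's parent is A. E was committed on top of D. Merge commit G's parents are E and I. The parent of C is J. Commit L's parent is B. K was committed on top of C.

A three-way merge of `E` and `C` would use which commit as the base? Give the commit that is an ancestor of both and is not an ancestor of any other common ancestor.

A

Ancestors of E: {A, B, D, E, M}.
Ancestors of C: {A, B, C, J}.
Common ancestors: {A, B}.
Among these, A is not an ancestor of any other common ancestor — it is the merge base.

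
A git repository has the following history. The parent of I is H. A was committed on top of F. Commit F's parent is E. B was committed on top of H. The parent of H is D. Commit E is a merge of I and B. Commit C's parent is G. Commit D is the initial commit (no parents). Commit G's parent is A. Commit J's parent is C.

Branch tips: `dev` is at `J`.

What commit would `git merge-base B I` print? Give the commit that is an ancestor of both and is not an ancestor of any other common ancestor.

Ancestors of B: {B, D, H}.
Ancestors of I: {D, H, I}.
Common ancestors: {D, H}.
Among these, H is not an ancestor of any other common ancestor — it is the merge base.

H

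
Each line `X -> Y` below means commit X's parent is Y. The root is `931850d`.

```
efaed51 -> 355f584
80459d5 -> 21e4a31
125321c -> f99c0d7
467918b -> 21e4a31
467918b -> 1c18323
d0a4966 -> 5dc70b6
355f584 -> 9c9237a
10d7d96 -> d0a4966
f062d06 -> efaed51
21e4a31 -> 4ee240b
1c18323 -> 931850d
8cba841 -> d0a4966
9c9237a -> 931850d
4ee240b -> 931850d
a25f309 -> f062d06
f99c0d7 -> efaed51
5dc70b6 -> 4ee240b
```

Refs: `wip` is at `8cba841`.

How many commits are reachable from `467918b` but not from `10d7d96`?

Reachable from 467918b: {1c18323, 21e4a31, 467918b, 4ee240b, 931850d}.
Reachable from 10d7d96: {10d7d96, 4ee240b, 5dc70b6, 931850d, d0a4966}.
In 467918b's history but not 10d7d96's: {1c18323, 21e4a31, 467918b} — 3 commits.

3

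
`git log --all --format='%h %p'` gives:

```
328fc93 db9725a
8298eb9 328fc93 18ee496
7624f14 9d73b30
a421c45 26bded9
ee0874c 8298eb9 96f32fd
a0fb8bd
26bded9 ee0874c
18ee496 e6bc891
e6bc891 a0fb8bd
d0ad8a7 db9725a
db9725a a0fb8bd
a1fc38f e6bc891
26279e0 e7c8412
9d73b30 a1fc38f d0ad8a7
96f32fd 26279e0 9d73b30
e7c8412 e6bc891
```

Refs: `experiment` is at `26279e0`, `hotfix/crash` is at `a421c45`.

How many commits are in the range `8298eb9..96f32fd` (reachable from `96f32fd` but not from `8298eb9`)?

6

Reachable from 96f32fd: {26279e0, 96f32fd, 9d73b30, a0fb8bd, a1fc38f, d0ad8a7, db9725a, e6bc891, e7c8412}.
Reachable from 8298eb9: {18ee496, 328fc93, 8298eb9, a0fb8bd, db9725a, e6bc891}.
In 96f32fd's history but not 8298eb9's: {26279e0, 96f32fd, 9d73b30, a1fc38f, d0ad8a7, e7c8412} — 6 commits.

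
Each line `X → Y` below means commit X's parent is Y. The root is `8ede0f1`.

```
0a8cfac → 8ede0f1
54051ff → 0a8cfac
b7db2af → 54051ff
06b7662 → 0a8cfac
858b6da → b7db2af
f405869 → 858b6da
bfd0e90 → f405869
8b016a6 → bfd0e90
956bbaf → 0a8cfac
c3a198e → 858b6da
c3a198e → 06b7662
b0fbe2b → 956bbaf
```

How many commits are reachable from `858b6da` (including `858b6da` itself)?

Walking parent pointers from 858b6da: reachable set = {0a8cfac, 54051ff, 858b6da, 8ede0f1, b7db2af}.
That is 5 commits.

5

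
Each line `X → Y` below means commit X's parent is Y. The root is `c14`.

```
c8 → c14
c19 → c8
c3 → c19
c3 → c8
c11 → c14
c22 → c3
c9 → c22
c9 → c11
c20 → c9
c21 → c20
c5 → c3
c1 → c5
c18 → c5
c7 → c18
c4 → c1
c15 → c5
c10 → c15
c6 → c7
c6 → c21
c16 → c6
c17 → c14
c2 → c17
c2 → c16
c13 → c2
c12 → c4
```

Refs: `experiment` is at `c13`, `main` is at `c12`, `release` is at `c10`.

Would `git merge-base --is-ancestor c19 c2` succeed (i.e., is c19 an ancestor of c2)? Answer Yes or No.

Yes

Ancestors of c2 (commits reachable by following parents): {c11, c14, c16, c17, c18, c19, c2, c20, c21, c22, c3, c5, c6, c7, c8, c9}.
c19 is in that set, so it is an ancestor of c2.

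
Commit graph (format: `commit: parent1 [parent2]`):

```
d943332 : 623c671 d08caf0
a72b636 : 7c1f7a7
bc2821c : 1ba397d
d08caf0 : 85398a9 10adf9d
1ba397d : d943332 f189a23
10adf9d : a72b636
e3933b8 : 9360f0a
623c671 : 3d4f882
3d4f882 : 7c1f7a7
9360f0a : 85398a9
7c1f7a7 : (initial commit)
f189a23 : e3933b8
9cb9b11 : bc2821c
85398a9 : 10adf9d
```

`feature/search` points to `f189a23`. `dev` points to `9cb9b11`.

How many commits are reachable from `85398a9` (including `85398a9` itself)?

Walking parent pointers from 85398a9: reachable set = {10adf9d, 7c1f7a7, 85398a9, a72b636}.
That is 4 commits.

4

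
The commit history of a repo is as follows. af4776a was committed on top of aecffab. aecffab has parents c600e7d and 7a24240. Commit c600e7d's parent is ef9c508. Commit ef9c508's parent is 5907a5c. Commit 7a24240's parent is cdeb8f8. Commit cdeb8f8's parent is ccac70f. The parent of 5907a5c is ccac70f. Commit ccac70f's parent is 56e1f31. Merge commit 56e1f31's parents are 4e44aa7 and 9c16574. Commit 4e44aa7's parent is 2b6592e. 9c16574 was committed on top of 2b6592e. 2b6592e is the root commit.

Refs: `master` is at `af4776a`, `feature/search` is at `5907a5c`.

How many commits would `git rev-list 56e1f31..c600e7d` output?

4

Reachable from c600e7d: {2b6592e, 4e44aa7, 56e1f31, 5907a5c, 9c16574, c600e7d, ccac70f, ef9c508}.
Reachable from 56e1f31: {2b6592e, 4e44aa7, 56e1f31, 9c16574}.
In c600e7d's history but not 56e1f31's: {5907a5c, c600e7d, ccac70f, ef9c508} — 4 commits.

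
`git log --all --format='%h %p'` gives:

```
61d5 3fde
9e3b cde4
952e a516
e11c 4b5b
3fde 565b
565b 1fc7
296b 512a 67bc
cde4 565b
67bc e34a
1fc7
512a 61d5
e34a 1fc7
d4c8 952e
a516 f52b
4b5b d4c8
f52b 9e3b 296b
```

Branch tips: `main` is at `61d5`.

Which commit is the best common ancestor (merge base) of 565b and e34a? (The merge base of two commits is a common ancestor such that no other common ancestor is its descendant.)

1fc7

Ancestors of 565b: {1fc7, 565b}.
Ancestors of e34a: {1fc7, e34a}.
Common ancestors: {1fc7}.
The only common ancestor is 1fc7, so it is the merge base.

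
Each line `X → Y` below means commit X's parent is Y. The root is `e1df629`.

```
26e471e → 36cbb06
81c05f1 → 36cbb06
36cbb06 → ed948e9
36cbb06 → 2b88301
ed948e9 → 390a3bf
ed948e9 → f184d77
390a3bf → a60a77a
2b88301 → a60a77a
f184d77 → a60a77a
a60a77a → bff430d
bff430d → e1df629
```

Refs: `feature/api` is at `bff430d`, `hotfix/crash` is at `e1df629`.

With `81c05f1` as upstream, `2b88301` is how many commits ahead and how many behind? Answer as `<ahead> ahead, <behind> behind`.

0 ahead, 5 behind

Reachable from 2b88301: {2b88301, a60a77a, bff430d, e1df629}.
Reachable from 81c05f1: {2b88301, 36cbb06, 390a3bf, 81c05f1, a60a77a, bff430d, e1df629, ed948e9, f184d77}.
Only in 2b88301's history (ahead): {} — 0.
Only in 81c05f1's history (behind): {36cbb06, 390a3bf, 81c05f1, ed948e9, f184d77} — 5.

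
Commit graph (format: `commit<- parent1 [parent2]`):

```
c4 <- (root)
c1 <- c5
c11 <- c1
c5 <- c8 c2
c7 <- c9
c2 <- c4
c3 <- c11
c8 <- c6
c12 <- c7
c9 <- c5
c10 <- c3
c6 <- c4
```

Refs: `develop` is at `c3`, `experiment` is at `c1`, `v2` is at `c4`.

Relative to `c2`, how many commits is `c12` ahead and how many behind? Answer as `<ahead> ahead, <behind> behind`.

6 ahead, 0 behind

Reachable from c12: {c12, c2, c4, c5, c6, c7, c8, c9}.
Reachable from c2: {c2, c4}.
Only in c12's history (ahead): {c12, c5, c6, c7, c8, c9} — 6.
Only in c2's history (behind): {} — 0.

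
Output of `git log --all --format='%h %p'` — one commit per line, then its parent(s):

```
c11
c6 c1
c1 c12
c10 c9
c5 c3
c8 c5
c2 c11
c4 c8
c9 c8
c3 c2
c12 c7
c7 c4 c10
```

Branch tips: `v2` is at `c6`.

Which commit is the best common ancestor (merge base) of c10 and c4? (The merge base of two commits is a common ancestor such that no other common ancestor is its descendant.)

c8

Ancestors of c10: {c10, c11, c2, c3, c5, c8, c9}.
Ancestors of c4: {c11, c2, c3, c4, c5, c8}.
Common ancestors: {c11, c2, c3, c5, c8}.
Among these, c8 is not an ancestor of any other common ancestor — it is the merge base.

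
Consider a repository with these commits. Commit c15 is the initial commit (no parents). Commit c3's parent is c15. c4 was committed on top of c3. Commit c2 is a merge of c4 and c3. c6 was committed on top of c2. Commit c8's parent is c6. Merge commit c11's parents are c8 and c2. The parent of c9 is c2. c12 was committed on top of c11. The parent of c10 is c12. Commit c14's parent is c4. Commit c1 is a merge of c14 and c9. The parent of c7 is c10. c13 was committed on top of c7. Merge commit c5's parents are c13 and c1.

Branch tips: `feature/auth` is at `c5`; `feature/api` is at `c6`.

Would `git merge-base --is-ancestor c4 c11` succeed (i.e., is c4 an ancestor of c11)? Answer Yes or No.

Ancestors of c11 (commits reachable by following parents): {c11, c15, c2, c3, c4, c6, c8}.
c4 is in that set, so it is an ancestor of c11.

Yes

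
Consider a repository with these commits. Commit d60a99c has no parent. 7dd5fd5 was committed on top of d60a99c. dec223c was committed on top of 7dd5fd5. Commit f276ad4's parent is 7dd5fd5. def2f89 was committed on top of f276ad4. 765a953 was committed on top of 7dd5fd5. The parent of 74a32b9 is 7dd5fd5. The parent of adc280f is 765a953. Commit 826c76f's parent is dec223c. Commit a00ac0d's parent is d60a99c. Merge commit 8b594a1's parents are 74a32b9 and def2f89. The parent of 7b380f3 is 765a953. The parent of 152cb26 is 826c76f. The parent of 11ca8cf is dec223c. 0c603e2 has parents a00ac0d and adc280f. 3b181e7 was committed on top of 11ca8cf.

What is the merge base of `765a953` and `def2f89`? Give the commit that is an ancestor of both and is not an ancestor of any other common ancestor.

Ancestors of 765a953: {765a953, 7dd5fd5, d60a99c}.
Ancestors of def2f89: {7dd5fd5, d60a99c, def2f89, f276ad4}.
Common ancestors: {7dd5fd5, d60a99c}.
Among these, 7dd5fd5 is not an ancestor of any other common ancestor — it is the merge base.

7dd5fd5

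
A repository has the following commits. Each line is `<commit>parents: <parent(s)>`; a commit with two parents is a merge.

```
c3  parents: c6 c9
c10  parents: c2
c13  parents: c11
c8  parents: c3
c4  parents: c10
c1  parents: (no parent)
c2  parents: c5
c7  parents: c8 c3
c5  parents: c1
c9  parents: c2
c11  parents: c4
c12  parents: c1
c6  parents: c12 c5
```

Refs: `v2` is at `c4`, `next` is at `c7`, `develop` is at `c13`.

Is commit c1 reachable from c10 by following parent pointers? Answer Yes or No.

Ancestors of c10 (commits reachable by following parents): {c1, c10, c2, c5}.
c1 is in that set, so it is an ancestor of c10.

Yes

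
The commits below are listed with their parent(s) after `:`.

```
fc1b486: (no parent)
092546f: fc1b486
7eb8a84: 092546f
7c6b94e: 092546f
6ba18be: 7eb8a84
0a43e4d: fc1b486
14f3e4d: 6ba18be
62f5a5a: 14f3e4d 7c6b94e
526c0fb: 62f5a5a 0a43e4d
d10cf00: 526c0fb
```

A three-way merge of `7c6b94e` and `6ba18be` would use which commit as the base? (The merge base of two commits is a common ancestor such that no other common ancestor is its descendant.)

092546f

Ancestors of 7c6b94e: {092546f, 7c6b94e, fc1b486}.
Ancestors of 6ba18be: {092546f, 6ba18be, 7eb8a84, fc1b486}.
Common ancestors: {092546f, fc1b486}.
Among these, 092546f is not an ancestor of any other common ancestor — it is the merge base.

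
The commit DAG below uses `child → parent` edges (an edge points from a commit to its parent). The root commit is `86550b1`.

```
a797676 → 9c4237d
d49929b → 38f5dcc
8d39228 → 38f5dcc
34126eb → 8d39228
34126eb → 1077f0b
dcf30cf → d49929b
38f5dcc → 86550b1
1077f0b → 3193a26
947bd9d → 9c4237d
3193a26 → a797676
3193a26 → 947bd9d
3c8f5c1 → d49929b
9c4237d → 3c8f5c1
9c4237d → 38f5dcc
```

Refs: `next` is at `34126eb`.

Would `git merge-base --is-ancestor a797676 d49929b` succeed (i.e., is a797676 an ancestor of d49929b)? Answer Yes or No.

Ancestors of d49929b: {38f5dcc, 86550b1, d49929b}.
a797676 is not in that set, so it is not an ancestor of d49929b.

No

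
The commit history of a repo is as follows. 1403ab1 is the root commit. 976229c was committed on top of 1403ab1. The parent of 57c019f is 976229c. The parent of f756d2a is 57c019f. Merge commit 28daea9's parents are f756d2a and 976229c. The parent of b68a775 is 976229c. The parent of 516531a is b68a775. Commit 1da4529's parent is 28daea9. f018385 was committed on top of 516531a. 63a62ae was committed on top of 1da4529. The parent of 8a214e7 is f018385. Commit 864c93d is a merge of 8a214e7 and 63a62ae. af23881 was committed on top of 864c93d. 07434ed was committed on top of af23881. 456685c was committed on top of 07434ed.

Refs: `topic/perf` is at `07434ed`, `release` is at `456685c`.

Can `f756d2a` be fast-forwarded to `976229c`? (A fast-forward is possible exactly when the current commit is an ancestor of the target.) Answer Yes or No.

A fast-forward from f756d2a to 976229c is possible iff f756d2a is an ancestor of 976229c.
Ancestors of 976229c: {1403ab1, 976229c}.
f756d2a is not among them, so fast-forward is not possible.

No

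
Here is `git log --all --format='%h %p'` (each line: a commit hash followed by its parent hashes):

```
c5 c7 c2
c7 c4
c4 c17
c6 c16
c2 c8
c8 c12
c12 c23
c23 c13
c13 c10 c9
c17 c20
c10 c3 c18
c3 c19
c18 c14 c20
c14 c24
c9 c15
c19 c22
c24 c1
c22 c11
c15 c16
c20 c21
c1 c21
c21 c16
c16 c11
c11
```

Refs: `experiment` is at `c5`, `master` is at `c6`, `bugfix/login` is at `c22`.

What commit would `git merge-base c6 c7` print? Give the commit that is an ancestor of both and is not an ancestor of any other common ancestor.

c16

Ancestors of c6: {c11, c16, c6}.
Ancestors of c7: {c11, c16, c17, c20, c21, c4, c7}.
Common ancestors: {c11, c16}.
Among these, c16 is not an ancestor of any other common ancestor — it is the merge base.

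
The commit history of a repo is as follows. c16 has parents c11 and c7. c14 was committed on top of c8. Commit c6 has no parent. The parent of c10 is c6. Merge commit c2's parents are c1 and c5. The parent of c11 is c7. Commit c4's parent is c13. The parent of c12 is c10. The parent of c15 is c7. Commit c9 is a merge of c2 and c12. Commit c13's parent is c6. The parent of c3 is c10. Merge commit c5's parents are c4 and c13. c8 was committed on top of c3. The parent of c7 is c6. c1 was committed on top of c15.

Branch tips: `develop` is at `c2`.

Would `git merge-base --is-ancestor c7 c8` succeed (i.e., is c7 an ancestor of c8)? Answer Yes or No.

Ancestors of c8: {c10, c3, c6, c8}.
c7 is not in that set, so it is not an ancestor of c8.

No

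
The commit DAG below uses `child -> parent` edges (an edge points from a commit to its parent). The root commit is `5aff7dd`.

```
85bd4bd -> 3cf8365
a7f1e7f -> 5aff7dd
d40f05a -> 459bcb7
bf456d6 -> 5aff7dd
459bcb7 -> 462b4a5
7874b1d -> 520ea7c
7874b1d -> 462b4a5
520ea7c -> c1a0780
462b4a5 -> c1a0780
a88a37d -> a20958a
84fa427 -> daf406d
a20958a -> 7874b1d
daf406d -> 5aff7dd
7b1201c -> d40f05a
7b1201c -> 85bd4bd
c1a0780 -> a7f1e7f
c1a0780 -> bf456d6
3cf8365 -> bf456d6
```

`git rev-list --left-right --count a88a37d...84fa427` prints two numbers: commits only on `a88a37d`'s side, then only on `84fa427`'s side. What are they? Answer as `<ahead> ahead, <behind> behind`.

Reachable from a88a37d: {462b4a5, 520ea7c, 5aff7dd, 7874b1d, a20958a, a7f1e7f, a88a37d, bf456d6, c1a0780}.
Reachable from 84fa427: {5aff7dd, 84fa427, daf406d}.
Only in a88a37d's history (ahead): {462b4a5, 520ea7c, 7874b1d, a20958a, a7f1e7f, a88a37d, bf456d6, c1a0780} — 8.
Only in 84fa427's history (behind): {84fa427, daf406d} — 2.

8 ahead, 2 behind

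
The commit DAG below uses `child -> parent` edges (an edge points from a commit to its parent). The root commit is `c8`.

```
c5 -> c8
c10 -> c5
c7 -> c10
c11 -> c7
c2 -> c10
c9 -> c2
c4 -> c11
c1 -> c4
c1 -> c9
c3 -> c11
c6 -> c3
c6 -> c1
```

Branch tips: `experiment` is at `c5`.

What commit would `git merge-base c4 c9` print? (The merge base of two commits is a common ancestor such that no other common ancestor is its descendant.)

c10

Ancestors of c4: {c10, c11, c4, c5, c7, c8}.
Ancestors of c9: {c10, c2, c5, c8, c9}.
Common ancestors: {c10, c5, c8}.
Among these, c10 is not an ancestor of any other common ancestor — it is the merge base.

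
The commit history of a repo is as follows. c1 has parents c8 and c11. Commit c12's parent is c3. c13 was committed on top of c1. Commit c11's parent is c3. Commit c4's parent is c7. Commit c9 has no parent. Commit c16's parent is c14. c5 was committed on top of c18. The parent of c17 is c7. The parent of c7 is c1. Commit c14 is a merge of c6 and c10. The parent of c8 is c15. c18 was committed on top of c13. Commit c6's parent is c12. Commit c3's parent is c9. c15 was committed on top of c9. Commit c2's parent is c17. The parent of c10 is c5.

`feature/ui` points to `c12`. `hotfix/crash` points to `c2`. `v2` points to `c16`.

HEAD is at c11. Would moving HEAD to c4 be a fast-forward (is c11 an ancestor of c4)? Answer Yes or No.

Yes

A fast-forward from c11 to c4 is possible iff c11 is an ancestor of c4.
Ancestors of c4: {c1, c11, c15, c3, c4, c7, c8, c9}.
c11 is among them, so fast-forward is possible.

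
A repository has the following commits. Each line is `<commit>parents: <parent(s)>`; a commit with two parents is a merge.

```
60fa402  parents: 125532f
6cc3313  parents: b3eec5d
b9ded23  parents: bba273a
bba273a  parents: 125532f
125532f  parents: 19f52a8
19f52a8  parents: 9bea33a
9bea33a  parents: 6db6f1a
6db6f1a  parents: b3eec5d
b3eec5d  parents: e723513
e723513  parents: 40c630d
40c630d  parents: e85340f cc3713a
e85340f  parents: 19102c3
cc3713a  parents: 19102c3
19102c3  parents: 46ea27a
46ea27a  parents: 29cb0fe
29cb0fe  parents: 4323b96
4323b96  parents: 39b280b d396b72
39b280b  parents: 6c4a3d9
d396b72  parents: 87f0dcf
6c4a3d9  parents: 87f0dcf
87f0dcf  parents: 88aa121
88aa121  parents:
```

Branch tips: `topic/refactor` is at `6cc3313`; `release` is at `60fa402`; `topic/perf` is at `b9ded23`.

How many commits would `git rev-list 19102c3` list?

9

Walking parent pointers from 19102c3: reachable set = {19102c3, 29cb0fe, 39b280b, 4323b96, 46ea27a, 6c4a3d9, 87f0dcf, 88aa121, d396b72}.
That is 9 commits.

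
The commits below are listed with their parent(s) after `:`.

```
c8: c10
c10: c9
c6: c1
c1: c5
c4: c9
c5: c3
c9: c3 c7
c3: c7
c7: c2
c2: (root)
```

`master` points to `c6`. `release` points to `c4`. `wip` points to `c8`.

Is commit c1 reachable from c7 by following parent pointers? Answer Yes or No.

Ancestors of c7: {c2, c7}.
c1 is not in that set, so it is not an ancestor of c7.

No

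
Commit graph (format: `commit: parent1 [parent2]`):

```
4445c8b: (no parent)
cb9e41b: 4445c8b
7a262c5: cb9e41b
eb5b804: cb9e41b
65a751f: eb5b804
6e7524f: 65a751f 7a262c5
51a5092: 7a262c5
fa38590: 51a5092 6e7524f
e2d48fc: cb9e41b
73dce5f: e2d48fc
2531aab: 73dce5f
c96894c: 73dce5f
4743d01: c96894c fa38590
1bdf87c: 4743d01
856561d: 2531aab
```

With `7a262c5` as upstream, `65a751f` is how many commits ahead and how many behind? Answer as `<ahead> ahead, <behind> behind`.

Reachable from 65a751f: {4445c8b, 65a751f, cb9e41b, eb5b804}.
Reachable from 7a262c5: {4445c8b, 7a262c5, cb9e41b}.
Only in 65a751f's history (ahead): {65a751f, eb5b804} — 2.
Only in 7a262c5's history (behind): {7a262c5} — 1.

2 ahead, 1 behind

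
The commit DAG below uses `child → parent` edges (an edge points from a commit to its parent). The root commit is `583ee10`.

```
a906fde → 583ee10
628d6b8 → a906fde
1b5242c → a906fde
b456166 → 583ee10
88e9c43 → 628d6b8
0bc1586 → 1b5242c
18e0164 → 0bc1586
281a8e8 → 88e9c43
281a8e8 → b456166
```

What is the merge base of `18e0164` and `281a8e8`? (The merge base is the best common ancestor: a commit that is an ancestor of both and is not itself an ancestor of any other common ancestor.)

Ancestors of 18e0164: {0bc1586, 18e0164, 1b5242c, 583ee10, a906fde}.
Ancestors of 281a8e8: {281a8e8, 583ee10, 628d6b8, 88e9c43, a906fde, b456166}.
Common ancestors: {583ee10, a906fde}.
Among these, a906fde is not an ancestor of any other common ancestor — it is the merge base.

a906fde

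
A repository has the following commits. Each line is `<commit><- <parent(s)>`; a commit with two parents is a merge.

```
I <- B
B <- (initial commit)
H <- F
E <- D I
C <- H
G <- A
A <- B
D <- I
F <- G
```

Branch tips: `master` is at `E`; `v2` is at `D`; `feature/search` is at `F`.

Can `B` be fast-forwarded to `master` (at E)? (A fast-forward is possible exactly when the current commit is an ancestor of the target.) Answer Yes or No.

Yes

A fast-forward from B to E is possible iff B is an ancestor of E.
Ancestors of E: {B, D, E, I}.
B is among them, so fast-forward is possible.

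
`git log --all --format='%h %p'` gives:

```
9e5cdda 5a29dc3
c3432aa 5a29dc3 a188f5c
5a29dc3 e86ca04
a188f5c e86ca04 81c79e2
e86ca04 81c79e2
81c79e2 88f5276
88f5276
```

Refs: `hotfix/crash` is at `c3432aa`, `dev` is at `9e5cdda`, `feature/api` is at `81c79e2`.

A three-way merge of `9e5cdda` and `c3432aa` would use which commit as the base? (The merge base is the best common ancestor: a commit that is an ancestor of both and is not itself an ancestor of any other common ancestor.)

Ancestors of 9e5cdda: {5a29dc3, 81c79e2, 88f5276, 9e5cdda, e86ca04}.
Ancestors of c3432aa: {5a29dc3, 81c79e2, 88f5276, a188f5c, c3432aa, e86ca04}.
Common ancestors: {5a29dc3, 81c79e2, 88f5276, e86ca04}.
Among these, 5a29dc3 is not an ancestor of any other common ancestor — it is the merge base.

5a29dc3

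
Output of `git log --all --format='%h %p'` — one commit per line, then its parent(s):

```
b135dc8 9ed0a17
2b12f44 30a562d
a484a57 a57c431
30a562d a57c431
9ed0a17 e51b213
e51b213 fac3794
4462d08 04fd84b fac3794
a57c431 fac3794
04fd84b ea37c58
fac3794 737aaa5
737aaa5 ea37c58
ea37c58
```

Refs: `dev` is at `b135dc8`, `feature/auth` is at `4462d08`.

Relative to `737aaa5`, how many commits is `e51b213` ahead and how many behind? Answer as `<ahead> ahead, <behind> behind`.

2 ahead, 0 behind

Reachable from e51b213: {737aaa5, e51b213, ea37c58, fac3794}.
Reachable from 737aaa5: {737aaa5, ea37c58}.
Only in e51b213's history (ahead): {e51b213, fac3794} — 2.
Only in 737aaa5's history (behind): {} — 0.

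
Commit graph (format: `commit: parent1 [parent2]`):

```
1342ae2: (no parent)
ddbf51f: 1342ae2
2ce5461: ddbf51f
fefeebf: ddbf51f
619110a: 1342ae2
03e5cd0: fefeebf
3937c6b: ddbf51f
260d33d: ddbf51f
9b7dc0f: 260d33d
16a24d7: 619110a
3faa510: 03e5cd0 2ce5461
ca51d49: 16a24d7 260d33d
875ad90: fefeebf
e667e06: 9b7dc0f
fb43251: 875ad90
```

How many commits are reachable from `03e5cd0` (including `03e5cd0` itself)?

Walking parent pointers from 03e5cd0: reachable set = {03e5cd0, 1342ae2, ddbf51f, fefeebf}.
That is 4 commits.

4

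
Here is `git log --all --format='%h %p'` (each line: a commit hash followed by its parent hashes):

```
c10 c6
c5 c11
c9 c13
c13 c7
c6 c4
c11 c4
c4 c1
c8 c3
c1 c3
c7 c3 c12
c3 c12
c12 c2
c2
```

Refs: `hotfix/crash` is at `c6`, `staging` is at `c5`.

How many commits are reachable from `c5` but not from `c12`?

5

Reachable from c5: {c1, c11, c12, c2, c3, c4, c5}.
Reachable from c12: {c12, c2}.
In c5's history but not c12's: {c1, c11, c3, c4, c5} — 5 commits.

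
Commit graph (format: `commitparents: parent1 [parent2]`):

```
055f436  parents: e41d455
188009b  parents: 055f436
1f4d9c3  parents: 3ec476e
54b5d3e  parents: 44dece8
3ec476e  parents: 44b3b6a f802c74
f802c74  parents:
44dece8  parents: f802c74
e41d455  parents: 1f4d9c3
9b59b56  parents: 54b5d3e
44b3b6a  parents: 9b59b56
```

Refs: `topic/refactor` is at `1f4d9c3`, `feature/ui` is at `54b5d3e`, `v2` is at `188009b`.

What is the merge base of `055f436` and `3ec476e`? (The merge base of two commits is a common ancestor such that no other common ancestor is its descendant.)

Ancestors of 055f436: {055f436, 1f4d9c3, 3ec476e, 44b3b6a, 44dece8, 54b5d3e, 9b59b56, e41d455, f802c74}.
Ancestors of 3ec476e: {3ec476e, 44b3b6a, 44dece8, 54b5d3e, 9b59b56, f802c74}.
Common ancestors: {3ec476e, 44b3b6a, 44dece8, 54b5d3e, 9b59b56, f802c74}.
Among these, 3ec476e is not an ancestor of any other common ancestor — it is the merge base.

3ec476e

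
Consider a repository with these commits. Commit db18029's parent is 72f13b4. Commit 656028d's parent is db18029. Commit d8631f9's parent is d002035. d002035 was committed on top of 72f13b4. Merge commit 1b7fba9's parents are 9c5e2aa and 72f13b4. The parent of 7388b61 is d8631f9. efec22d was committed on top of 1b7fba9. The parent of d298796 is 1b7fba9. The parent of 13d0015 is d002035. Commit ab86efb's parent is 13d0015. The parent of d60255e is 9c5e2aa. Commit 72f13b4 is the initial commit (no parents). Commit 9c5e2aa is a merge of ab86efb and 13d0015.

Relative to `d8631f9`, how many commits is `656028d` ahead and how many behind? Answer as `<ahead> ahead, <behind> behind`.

2 ahead, 2 behind

Reachable from 656028d: {656028d, 72f13b4, db18029}.
Reachable from d8631f9: {72f13b4, d002035, d8631f9}.
Only in 656028d's history (ahead): {656028d, db18029} — 2.
Only in d8631f9's history (behind): {d002035, d8631f9} — 2.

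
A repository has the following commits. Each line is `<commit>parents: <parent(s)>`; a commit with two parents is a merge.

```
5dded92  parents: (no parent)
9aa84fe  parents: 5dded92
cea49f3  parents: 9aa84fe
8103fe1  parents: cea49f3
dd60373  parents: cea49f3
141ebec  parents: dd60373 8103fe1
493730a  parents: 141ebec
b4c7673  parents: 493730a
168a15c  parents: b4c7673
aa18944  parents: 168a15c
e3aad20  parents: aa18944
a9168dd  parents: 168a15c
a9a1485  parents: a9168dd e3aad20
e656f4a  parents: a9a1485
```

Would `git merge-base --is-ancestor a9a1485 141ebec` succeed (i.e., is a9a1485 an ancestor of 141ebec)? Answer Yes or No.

No

Ancestors of 141ebec: {141ebec, 5dded92, 8103fe1, 9aa84fe, cea49f3, dd60373}.
a9a1485 is not in that set, so it is not an ancestor of 141ebec.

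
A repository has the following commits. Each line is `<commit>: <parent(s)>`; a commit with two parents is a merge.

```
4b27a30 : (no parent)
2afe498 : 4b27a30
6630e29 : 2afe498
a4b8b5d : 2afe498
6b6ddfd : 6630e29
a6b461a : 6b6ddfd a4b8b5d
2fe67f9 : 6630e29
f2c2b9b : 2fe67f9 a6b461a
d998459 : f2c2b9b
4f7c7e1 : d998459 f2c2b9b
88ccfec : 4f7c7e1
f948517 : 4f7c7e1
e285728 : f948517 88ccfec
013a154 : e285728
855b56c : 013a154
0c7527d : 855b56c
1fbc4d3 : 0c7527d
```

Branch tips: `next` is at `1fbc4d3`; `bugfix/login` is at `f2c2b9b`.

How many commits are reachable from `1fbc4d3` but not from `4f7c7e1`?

Reachable from 1fbc4d3: {013a154, 0c7527d, 1fbc4d3, 2afe498, 2fe67f9, 4b27a30, 4f7c7e1, 6630e29, 6b6ddfd, 855b56c, 88ccfec, a4b8b5d, a6b461a, d998459, e285728, f2c2b9b, f948517}.
Reachable from 4f7c7e1: {2afe498, 2fe67f9, 4b27a30, 4f7c7e1, 6630e29, 6b6ddfd, a4b8b5d, a6b461a, d998459, f2c2b9b}.
In 1fbc4d3's history but not 4f7c7e1's: {013a154, 0c7527d, 1fbc4d3, 855b56c, 88ccfec, e285728, f948517} — 7 commits.

7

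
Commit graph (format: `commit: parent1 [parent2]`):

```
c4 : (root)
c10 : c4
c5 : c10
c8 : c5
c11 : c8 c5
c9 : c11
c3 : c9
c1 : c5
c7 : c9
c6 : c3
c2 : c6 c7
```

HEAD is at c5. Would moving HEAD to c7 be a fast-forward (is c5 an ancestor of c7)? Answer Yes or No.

A fast-forward from c5 to c7 is possible iff c5 is an ancestor of c7.
Ancestors of c7: {c10, c11, c4, c5, c7, c8, c9}.
c5 is among them, so fast-forward is possible.

Yes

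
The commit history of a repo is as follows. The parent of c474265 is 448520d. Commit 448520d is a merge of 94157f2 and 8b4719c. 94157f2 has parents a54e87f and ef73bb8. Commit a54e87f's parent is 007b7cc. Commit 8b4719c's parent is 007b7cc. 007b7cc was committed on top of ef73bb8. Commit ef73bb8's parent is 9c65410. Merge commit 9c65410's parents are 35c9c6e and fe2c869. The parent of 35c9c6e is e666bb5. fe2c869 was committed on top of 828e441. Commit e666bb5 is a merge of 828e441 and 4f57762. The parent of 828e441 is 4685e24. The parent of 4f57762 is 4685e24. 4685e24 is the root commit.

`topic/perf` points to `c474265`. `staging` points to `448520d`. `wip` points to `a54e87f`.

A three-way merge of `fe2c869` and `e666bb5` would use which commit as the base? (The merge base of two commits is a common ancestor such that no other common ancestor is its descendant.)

Ancestors of fe2c869: {4685e24, 828e441, fe2c869}.
Ancestors of e666bb5: {4685e24, 4f57762, 828e441, e666bb5}.
Common ancestors: {4685e24, 828e441}.
Among these, 828e441 is not an ancestor of any other common ancestor — it is the merge base.

828e441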